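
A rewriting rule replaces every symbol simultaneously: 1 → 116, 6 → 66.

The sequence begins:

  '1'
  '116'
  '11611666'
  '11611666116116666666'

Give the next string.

116116661161166666661161166611611666666666666666

Replace each of the 20 characters of 11611666116116666666 in place — 116 116 66 116 116 66 66 66 116 116 66 116 116 66 66 66 66 66 66 66 — and concatenate.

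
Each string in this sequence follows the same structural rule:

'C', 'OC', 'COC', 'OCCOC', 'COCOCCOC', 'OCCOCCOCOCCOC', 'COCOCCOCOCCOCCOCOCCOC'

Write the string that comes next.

This is a Fibonacci-style word recurrence s(k) = s(k−2)·s(k−1): e.g. C·OC = COC.
Continuing: OCCOCCOCOCCOC · COCOCCOCOCCOCCOCOCCOC gives term 8.

OCCOCCOCOCCOCCOCOCCOCOCCOCCOCOCCOC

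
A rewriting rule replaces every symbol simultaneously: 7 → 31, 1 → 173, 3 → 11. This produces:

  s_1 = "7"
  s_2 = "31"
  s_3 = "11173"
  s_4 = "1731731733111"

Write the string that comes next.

Rewriting the 13 symbols of 1731731733111 one by one yields 173 31 11 173 31 11 173 31 11 11 173 173 173; concatenated:

17331111733111173311111173173173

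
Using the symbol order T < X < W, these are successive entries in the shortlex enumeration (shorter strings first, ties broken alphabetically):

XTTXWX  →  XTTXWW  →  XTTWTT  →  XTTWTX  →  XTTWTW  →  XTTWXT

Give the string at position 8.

XTTWXW

Advancing 2 positions from XTTWXT through XTTWXT → XTTWXX reaches term 8.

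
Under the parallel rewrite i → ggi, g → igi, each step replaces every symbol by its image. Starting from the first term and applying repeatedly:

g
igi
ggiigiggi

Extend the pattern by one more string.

Apply φ to ggiigiggi symbol by symbol: g→igi, g→igi, i→ggi, i→ggi, g→igi, i→ggi, g→igi, g→igi, i→ggi; joined: igi igi ggi ggi igi ggi igi igi ggi.

igiigiggiggiigiggiigiigiggi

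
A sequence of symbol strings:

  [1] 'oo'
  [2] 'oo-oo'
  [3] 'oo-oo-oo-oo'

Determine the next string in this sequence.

Each string is two copies of the previous one joined by '-'.
Doubling oo-oo-oo-oo with '-' between the halves:

oo-oo-oo-oo-oo-oo-oo-oo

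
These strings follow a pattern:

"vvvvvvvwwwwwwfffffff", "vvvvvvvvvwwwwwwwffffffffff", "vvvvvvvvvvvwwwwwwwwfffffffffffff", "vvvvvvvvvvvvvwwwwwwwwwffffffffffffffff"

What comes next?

Each string has the form v^{2n+1} w^{n+3} f^{3n-2}, where the shown terms are n = 3, 4, 5, 6.
Setting n = 7 gives 15, 10, 19 characters in each block.

vvvvvvvvvvvvvvvwwwwwwwwwwfffffffffffffffffff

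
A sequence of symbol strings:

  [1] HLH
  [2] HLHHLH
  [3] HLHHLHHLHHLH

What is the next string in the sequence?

s(k+1) = s(k)·s(k) — each term doubles the last.
Doubling HLHHLHHLHHLH:

HLHHLHHLHHLHHLHHLHHLHHLH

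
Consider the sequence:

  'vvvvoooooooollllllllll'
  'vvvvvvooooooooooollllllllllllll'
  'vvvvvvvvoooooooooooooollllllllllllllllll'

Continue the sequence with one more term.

The n-th term is 2n v's then 3n+2 o's then 4n+2 l's, where the shown terms are n = 2, 3, 4.
At n = 5 the blocks have lengths 10, 17, 22.

vvvvvvvvvvooooooooooooooooollllllllllllllllllllll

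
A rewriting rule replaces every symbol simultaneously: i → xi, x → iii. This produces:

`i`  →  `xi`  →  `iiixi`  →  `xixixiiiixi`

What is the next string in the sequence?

Apply φ to xixixiiiixi symbol by symbol: x→iii, i→xi, x→iii, i→xi, x→iii, i→xi, i→xi, i→xi, i→xi, x→iii, i→xi; joined: iii xi iii xi iii xi xi xi xi iii xi.

iiixiiiixiiiixixixixiiiixi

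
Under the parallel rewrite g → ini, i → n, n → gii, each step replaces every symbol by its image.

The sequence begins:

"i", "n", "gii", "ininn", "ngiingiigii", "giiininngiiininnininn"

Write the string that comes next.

Rewriting the 21 symbols of giiininngiiininnininn one by one yields ini n n n gii n gii gii ini n n n gii n gii gii n gii n gii gii; concatenated:

ininnngiingiigiiininnngiingiigiingiingiigii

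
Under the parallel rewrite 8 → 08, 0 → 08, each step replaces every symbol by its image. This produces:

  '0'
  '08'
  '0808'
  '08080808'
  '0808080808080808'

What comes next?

08080808080808080808080808080808

φ(0808080808080808) expands symbol-by-symbol to 08 08 08 08 08 08 08 08 08 08 08 08 08 08 08 08; joining the 16 pieces gives the next term.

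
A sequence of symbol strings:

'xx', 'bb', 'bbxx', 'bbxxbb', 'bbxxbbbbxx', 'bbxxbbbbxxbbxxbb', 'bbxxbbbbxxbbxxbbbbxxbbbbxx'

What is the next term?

bbxxbbbbxxbbxxbbbbxxbbbbxxbbxxbbbbxxbbxxbb

Each term (from the third on) is the previous term followed by the one before it: term 3 = bb·xx = bbxx.
Continuing: bbxxbbbbxxbbxxbbbbxxbbbbxx · bbxxbbbbxxbbxxbb gives term 8.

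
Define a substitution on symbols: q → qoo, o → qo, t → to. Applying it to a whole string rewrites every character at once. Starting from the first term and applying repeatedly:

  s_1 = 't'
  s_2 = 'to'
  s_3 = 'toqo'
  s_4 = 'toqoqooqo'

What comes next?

toqoqooqoqooqoqoqooqo

Rewriting each symbol of toqoqooqo: t→to, o→qo, q→qoo, o→qo, q→qoo, o→qo, o→qo, q→qoo, o→qo, which concatenates to to qo qoo qo qoo qo qo qoo qo.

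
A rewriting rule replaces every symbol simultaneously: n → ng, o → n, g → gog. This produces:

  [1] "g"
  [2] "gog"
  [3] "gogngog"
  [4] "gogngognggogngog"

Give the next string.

Applying the rule to each of the 16 symbols of gogngognggogngog gives the pieces gog n gog ng gog n gog ng gog gog n gog ng gog n gog, which concatenate to the answer.

gogngognggogngognggoggogngognggogngog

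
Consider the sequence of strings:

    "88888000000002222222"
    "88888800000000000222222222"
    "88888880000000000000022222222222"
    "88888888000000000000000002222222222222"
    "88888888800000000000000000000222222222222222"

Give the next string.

Term n consists of n+3 8's, followed by 3n+2 0's, followed by 2n+3 2's, where the shown terms are n = 2, 3, 4, 5, 6.
Setting n = 7 gives 10, 23, 17 characters in each block.

88888888880000000000000000000000022222222222222222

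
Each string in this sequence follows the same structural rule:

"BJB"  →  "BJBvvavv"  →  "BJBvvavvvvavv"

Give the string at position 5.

Each term is the previous one with vvavv appended.
From BJBvvavvvvavv, 2 further steps: BJBvvavvvvavv → BJBvvavvvvavvvvavv → (answer).

BJBvvavvvvavvvvavvvvavv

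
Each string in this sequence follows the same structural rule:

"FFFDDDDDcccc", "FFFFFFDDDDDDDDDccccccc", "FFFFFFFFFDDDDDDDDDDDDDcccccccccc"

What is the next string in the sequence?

FFFFFFFFFFFFDDDDDDDDDDDDDDDDDccccccccccccc

Term n consists of 3n F's, followed by 4n+1 D's, followed by 3n+1 c's (n = 1, 2, …).
At n = 4 the blocks have lengths 12, 17, 13.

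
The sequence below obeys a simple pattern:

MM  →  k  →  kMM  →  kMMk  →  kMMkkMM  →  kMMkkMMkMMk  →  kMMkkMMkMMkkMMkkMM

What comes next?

kMMkkMMkMMkkMMkkMMkMMkkMMkMMk

From term 3 onward, concatenate the last term with the second-to-last: k·MM = kMM, kMM·k = kMMk, …
Continuing: kMMkkMMkMMkkMMkkMM · kMMkkMMkMMk gives term 8.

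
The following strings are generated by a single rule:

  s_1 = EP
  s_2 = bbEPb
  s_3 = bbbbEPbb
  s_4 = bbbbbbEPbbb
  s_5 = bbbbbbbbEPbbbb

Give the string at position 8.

Each term wraps the previous one in bb on the left and b on the right.
From bbbbbbbbEPbbbb, 3 further steps: bbbbbbbbEPbbbb → bbbbbbbbbbEPbbbbb → bbbbbbbbbbbbEPbbbbbb → (answer).

bbbbbbbbbbbbbbEPbbbbbbb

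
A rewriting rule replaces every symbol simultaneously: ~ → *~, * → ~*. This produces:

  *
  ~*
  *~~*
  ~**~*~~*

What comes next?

*~~*~**~~**~*~~*

Expanding ~**~*~~*: ~→*~, *→~*, *→~*, ~→*~, *→~*, ~→*~, ~→*~, *→~*. Concatenated: *~ ~* ~* *~ ~* *~ *~ ~*.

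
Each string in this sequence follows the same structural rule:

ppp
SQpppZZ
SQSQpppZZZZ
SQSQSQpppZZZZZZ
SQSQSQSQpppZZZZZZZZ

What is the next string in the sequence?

s(k+1) = SQ·s(k)·ZZ, so each term gains SQ as a prefix and ZZ as a suffix.
Applying this once more to SQSQSQSQpppZZZZZZZZ:

SQSQSQSQSQpppZZZZZZZZZZ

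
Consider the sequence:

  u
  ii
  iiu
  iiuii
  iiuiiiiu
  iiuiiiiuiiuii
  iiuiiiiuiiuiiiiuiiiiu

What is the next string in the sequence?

This is a Fibonacci-style word recurrence s(k) = s(k−1)·s(k−2): e.g. ii·u = iiu.
The next term joins iiuiiiiuiiuiiiiuiiiiu and iiuiiiiuiiuii.

iiuiiiiuiiuiiiiuiiiiuiiuiiiiuiiuii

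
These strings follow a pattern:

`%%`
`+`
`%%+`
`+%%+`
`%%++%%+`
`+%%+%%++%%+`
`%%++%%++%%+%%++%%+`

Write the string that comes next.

+%%+%%++%%+%%++%%++%%+%%++%%+

This is a Fibonacci-style word recurrence s(k) = s(k−2)·s(k−1): e.g. %%·+ = %%+.
The next term joins +%%+%%++%%+ and %%++%%++%%+%%++%%+.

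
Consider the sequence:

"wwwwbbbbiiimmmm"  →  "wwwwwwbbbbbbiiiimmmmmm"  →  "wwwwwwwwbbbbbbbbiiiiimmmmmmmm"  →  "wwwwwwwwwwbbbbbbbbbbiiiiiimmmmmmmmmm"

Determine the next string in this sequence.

wwwwwwwwwwwwbbbbbbbbbbbbiiiiiiimmmmmmmmmmmm

Each string has the form w^{2n} b^{2n} i^{n+1} m^{2n}, where the shown terms are n = 2, 3, 4, 5.
For the next term, n = 6, so the run lengths are 12, 12, 7, 12.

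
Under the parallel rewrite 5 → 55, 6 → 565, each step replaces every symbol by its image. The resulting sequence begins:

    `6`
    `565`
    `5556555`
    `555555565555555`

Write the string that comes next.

φ(555555565555555) expands symbol-by-symbol to 55 55 55 55 55 55 55 565 55 55 55 55 55 55 55; joining the 15 pieces gives the next term.

5555555555555556555555555555555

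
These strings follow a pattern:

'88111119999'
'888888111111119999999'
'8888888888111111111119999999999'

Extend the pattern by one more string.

88888888888888111111111111119999999999999

The n-th term is 4n-2 8's then 3n+2 1's then 3n+1 9's (n = 1, 2, …).
At n = 4 the blocks have lengths 14, 14, 13.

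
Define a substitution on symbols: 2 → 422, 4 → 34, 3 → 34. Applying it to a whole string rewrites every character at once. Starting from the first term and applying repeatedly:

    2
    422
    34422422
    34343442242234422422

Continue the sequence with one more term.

343434343434344224223442242234343442242234422422

Applying the rule to each of the 20 symbols of 34343442242234422422 gives the pieces 34 34 34 34 34 34 34 422 422 34 422 422 34 34 34 422 422 34 422 422, which concatenate to the answer.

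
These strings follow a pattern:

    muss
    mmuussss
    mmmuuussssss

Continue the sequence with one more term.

Each string has the form m^{n} u^{n} s^{2n} (n = 1, 2, …).
Setting n = 4 gives 4, 4, 8 characters in each block.

mmmmuuuussssssss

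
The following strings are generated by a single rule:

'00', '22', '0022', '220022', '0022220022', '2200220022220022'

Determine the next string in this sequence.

From term 3 onward, concatenate the second-to-last term with the last: 00·22 = 0022, 22·0022 = 220022, …
The next term joins 0022220022 and 2200220022220022.

00222200222200220022220022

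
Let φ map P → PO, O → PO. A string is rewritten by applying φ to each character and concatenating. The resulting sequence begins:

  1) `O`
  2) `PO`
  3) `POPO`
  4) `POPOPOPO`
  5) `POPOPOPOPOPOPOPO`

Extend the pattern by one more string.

POPOPOPOPOPOPOPOPOPOPOPOPOPOPOPO

Applying the rule to each of the 16 symbols of POPOPOPOPOPOPOPO gives the pieces PO PO PO PO PO PO PO PO PO PO PO PO PO PO PO PO, which concatenate to the answer.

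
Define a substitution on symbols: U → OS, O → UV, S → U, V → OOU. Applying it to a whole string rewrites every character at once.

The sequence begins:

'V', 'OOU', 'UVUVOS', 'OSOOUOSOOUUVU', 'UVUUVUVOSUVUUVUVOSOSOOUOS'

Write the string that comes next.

OSOOUOSOSOOUOSOOUUVUOSOOUOSOSOOUOSOOUUVUUVUUVUVOSUVU

Replace each of the 25 characters of UVUUVUVOSUVUUVUVOSOSOOUOS in place — OS OOU OS OS OOU OS OOU UV U OS OOU OS OS OOU OS OOU UV U UV U UV UV OS UV U — and concatenate.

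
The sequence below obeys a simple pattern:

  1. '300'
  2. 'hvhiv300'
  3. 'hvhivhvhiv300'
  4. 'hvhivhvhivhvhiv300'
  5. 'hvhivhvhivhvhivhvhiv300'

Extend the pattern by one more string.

hvhivhvhivhvhivhvhivhvhiv300

Each term is the previous one with hvhiv prepended.
So the next term is hvhiv·hvhivhvhivhvhivhvhiv300.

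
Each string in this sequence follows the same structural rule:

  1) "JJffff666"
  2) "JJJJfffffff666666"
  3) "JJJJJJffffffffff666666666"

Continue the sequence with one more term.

JJJJJJJJfffffffffffff666666666666

Reading off run lengths: J runs 2, 4, 6; f runs 4, 7, 10; 6 runs 3, 6, 9 — each is linear in n (n = 1, 2, …).
For the next term, n = 4, so the run lengths are 8, 13, 12.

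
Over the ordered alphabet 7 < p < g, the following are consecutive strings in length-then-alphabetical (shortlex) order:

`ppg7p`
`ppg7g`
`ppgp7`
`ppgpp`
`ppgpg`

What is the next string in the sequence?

ppgg7

Find the rightmost character of ppgpg below g, bump it to the next letter, and reset everything to its right to 7.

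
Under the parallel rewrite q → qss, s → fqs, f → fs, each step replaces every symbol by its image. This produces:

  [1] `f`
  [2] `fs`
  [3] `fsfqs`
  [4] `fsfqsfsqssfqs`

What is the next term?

Rewriting the 13 symbols of fsfqsfsqssfqs one by one yields fs fqs fs qss fqs fs fqs qss fqs fqs fs qss fqs; concatenated:

fsfqsfsqssfqsfsfqsqssfqsfqsfsqssfqs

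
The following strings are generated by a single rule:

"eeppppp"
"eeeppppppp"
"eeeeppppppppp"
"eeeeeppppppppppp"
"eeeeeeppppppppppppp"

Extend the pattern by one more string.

eeeeeeeppppppppppppppp

The n-th term is n e's then 2n+1 p's, where the shown terms are n = 2, 3, 4, 5, 6.
Setting n = 7 gives 7, 15 characters in each block.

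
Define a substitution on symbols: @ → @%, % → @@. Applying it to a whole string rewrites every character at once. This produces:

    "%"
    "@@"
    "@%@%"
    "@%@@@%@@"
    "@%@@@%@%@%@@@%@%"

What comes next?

Rewriting the 16 symbols of @%@@@%@%@%@@@%@% one by one yields @% @@ @% @% @% @@ @% @@ @% @@ @% @% @% @@ @% @@; concatenated:

@%@@@%@%@%@@@%@@@%@@@%@%@%@@@%@@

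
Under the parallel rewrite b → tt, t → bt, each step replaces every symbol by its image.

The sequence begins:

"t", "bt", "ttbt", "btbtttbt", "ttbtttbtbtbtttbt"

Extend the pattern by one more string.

Rewriting the 16 symbols of ttbtttbtbtbtttbt one by one yields bt bt tt bt bt bt tt bt tt bt tt bt bt bt tt bt; concatenated:

btbtttbtbtbtttbtttbtttbtbtbtttbt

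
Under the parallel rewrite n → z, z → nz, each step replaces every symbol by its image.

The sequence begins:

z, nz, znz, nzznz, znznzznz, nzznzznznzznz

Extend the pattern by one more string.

znznzznznzznzznznzznz

Applying the rule to each of the 13 symbols of nzznzznznzznz gives the pieces z nz nz z nz nz z nz z nz nz z nz, which concatenate to the answer.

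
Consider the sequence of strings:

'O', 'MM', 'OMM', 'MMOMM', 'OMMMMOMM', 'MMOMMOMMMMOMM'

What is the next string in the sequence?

Each term (from the third on) is the two preceding terms concatenated in order: term 3 = O·MM = OMM.
Continuing: OMMMMOMM · MMOMMOMMMMOMM gives term 7.

OMMMMOMMMMOMMOMMMMOMM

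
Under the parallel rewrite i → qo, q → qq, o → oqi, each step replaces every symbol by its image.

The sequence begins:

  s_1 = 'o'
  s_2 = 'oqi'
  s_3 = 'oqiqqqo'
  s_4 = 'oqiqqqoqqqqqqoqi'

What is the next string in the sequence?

oqiqqqoqqqqqqoqiqqqqqqqqqqqqoqiqqqo

φ(oqiqqqoqqqqqqoqi) expands symbol-by-symbol to oqi qq qo qq qq qq oqi qq qq qq qq qq qq oqi qq qo; joining the 16 pieces gives the next term.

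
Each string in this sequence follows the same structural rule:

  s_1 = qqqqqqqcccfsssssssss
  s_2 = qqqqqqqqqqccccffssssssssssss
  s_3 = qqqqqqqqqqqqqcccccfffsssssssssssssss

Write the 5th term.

qqqqqqqqqqqqqqqqqqqcccccccfffffsssssssssssssssssssss

The n-th term is 3n-2 q's then n c's then n-2 f's then 3n s's, where the shown terms are n = 3, 4, 5.
Setting n = 7 gives 19, 7, 5, 21 characters in each block.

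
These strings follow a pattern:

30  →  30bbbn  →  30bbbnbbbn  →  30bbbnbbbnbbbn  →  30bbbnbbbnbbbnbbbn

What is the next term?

30bbbnbbbnbbbnbbbnbbbn

The strings grow by a fixed suffix bbbn each time.
So the next term is 30bbbnbbbnbbbnbbbn·bbbn.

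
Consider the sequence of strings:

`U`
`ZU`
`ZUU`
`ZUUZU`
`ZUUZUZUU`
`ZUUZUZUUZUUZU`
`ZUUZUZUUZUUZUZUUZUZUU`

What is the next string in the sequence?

Each term (from the third on) is the previous term followed by the one before it: term 3 = ZU·U = ZUU.
The next term joins ZUUZUZUUZUUZUZUUZUZUU and ZUUZUZUUZUUZU.

ZUUZUZUUZUUZUZUUZUZUUZUUZUZUUZUUZU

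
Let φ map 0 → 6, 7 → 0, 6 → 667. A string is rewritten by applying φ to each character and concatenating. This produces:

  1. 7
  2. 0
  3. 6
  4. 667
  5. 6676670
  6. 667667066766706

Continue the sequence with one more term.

667667066766706667667066766706667

Replace each of the 15 characters of 667667066766706 in place — 667 667 0 667 667 0 6 667 667 0 667 667 0 6 667 — and concatenate.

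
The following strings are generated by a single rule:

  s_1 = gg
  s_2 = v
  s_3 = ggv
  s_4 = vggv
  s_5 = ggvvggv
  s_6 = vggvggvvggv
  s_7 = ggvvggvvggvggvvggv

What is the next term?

Each term (from the third on) is the two preceding terms concatenated in order: term 3 = gg·v = ggv.
The next term joins vggvggvvggv and ggvvggvvggvggvvggv.

vggvggvvggvggvvggvvggvggvvggv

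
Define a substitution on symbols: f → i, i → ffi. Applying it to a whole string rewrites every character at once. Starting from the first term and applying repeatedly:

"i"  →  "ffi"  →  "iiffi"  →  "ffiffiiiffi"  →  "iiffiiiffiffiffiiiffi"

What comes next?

Rewriting the 21 symbols of iiffiiiffiffiffiiiffi one by one yields ffi ffi i i ffi ffi ffi i i ffi i i ffi i i ffi ffi ffi i i ffi; concatenated:

ffiffiiiffiffiffiiiffiiiffiiiffiffiffiiiffi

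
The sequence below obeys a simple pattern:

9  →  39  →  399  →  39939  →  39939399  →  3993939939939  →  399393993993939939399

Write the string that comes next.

3993939939939399393993993939939939

This is a Fibonacci-style word recurrence s(k) = s(k−1)·s(k−2): e.g. 39·9 = 399.
Continuing: 399393993993939939399 · 3993939939939 gives term 8.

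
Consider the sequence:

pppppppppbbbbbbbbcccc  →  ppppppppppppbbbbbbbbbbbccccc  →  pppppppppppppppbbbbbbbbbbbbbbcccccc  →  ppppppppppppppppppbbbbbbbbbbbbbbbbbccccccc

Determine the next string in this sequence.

pppppppppppppppppppppbbbbbbbbbbbbbbbbbbbbcccccccc

The n-th term is 3n p's then 3n-1 b's then n+1 c's, where the shown terms are n = 3, 4, 5, 6.
For the next term, n = 7, so the run lengths are 21, 20, 8.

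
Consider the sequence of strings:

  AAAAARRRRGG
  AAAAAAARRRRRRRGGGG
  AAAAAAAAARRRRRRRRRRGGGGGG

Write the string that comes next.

Term n consists of 2n+3 A's, followed by 3n+1 R's, followed by 2n G's (n = 1, 2, …).
For the next term, n = 4, so the run lengths are 11, 13, 8.

AAAAAAAAAAARRRRRRRRRRRRRGGGGGGGG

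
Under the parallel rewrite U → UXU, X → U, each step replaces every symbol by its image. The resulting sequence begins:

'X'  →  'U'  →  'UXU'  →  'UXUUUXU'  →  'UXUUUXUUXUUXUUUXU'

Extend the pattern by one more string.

UXUUUXUUXUUXUUUXUUXUUUXUUXUUUXUUXUUXUUUXU

Applying the rule to each of the 17 symbols of UXUUUXUUXUUXUUUXU gives the pieces UXU U UXU UXU UXU U UXU UXU U UXU UXU U UXU UXU UXU U UXU, which concatenate to the answer.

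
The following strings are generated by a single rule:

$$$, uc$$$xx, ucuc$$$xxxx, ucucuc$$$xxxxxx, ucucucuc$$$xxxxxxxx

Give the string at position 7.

ucucucucucuc$$$xxxxxxxxxxxx

Every step adds uc to the front and xx to the end of the previous string.
From ucucucuc$$$xxxxxxxx, 2 further steps: ucucucuc$$$xxxxxxxx → ucucucucuc$$$xxxxxxxxxx → (answer).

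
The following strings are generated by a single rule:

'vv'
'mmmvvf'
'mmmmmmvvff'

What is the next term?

mmmmmmmmmvvfff

Every step adds mmm to the front and f to the end of the previous string.
So the next term is mmm·mmmmmmvvff·f.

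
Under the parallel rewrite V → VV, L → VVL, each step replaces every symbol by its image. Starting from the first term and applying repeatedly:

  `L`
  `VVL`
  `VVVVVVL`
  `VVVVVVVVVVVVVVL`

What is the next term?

VVVVVVVVVVVVVVVVVVVVVVVVVVVVVVL

φ(VVVVVVVVVVVVVVL) expands symbol-by-symbol to VV VV VV VV VV VV VV VV VV VV VV VV VV VV VVL; joining the 15 pieces gives the next term.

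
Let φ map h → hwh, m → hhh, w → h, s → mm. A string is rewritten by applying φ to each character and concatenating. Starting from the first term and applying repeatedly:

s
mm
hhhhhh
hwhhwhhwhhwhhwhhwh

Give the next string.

hwhhhwhhwhhhwhhwhhhwhhwhhhwhhwhhhwhhwhhhwh

Replace each of the 18 characters of hwhhwhhwhhwhhwhhwh in place — hwh h hwh hwh h hwh hwh h hwh hwh h hwh hwh h hwh hwh h hwh — and concatenate.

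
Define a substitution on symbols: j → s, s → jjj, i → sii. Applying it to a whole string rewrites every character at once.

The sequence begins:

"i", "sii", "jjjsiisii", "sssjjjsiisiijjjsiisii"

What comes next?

φ(sssjjjsiisiijjjsiisii) expands symbol-by-symbol to jjj jjj jjj s s s jjj sii sii jjj sii sii s s s jjj sii sii jjj sii sii; joining the 21 pieces gives the next term.

jjjjjjjjjsssjjjsiisiijjjsiisiisssjjjsiisiijjjsiisii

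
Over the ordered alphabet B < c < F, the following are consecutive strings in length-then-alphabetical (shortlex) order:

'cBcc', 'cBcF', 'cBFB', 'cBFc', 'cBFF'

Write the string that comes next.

The successor of cBFF increments the rightmost position that isn't already F and resets every position after it to B.

ccBB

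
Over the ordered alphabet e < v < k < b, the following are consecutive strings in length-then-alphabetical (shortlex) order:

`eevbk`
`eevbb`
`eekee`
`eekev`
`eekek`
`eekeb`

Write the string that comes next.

eekve

The successor of eekeb increments the rightmost position that isn't already b and resets every position after it to e.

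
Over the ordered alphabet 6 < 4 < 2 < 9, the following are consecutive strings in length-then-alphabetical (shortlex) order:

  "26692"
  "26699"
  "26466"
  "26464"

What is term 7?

Stepping forward 3 times from 26464: 26464 → 26462 → 26469, then the target.

26446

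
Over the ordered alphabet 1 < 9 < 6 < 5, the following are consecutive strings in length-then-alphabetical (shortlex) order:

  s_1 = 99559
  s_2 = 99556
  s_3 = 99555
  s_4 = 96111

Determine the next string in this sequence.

96119

The successor of 96111 increments the rightmost position that isn't already 5 and resets every position after it to 1.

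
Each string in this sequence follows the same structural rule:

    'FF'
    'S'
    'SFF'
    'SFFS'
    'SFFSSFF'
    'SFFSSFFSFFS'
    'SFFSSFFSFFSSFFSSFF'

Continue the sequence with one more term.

SFFSSFFSFFSSFFSSFFSFFSSFFSFFS

From term 3 onward, concatenate the last term with the second-to-last: S·FF = SFF, SFF·S = SFFS, …
Continuing: SFFSSFFSFFSSFFSSFF · SFFSSFFSFFS gives term 8.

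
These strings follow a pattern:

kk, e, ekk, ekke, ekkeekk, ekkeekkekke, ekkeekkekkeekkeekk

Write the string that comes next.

From term 3 onward, concatenate the last term with the second-to-last: e·kk = ekk, ekk·e = ekke, …
The next term joins ekkeekkekkeekkeekk and ekkeekkekke.

ekkeekkekkeekkeekkekkeekkekke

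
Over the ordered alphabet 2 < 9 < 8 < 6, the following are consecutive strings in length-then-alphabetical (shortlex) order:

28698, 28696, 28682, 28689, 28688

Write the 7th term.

Advancing 2 positions from 28688 through 28688 → 28686 reaches term 7.

28662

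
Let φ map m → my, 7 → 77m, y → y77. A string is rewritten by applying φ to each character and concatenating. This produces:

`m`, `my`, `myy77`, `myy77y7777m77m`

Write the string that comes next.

myy77y7777m77my7777m77m77m77mmy77m77mmy

φ(myy77y7777m77m) expands symbol-by-symbol to my y77 y77 77m 77m y77 77m 77m 77m 77m my 77m 77m my; joining the 14 pieces gives the next term.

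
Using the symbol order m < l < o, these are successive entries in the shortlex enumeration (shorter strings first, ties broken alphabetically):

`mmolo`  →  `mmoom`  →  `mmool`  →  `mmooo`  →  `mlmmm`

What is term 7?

mlmmo

Stepping forward 2 times from mlmmm: mlmmm → mlmml, then the target.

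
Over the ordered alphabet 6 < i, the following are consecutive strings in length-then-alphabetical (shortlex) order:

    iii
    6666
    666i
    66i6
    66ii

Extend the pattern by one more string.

6i66

The successor of 66ii increments the rightmost position that isn't already i and resets every position after it to 6.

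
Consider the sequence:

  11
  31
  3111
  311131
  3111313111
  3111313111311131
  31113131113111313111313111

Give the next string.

311131311131113131113131113111313111311131

Each term (from the third on) is the previous term followed by the one before it: term 3 = 31·11 = 3111.
The next term joins 31113131113111313111313111 and 3111313111311131.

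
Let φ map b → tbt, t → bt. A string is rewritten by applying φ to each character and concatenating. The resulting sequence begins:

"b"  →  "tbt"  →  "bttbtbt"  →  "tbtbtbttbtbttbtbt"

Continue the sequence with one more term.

φ(tbtbtbttbtbttbtbt) expands symbol-by-symbol to bt tbt bt tbt bt tbt bt bt tbt bt tbt bt bt tbt bt tbt bt; joining the 17 pieces gives the next term.

bttbtbttbtbttbtbtbttbtbttbtbtbttbtbttbtbt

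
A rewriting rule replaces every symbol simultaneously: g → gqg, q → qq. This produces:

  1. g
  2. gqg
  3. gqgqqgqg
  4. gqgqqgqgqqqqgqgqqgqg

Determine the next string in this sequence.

Replace each of the 20 characters of gqgqqgqgqqqqgqgqqgqg in place — gqg qq gqg qq qq gqg qq gqg qq qq qq qq gqg qq gqg qq qq gqg qq gqg — and concatenate.

gqgqqgqgqqqqgqgqqgqgqqqqqqqqgqgqqgqgqqqqgqgqqgqg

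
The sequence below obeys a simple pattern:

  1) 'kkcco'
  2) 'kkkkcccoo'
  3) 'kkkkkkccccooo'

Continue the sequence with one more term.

kkkkkkkkcccccoooo

Reading off run lengths: k runs 2, 4, 6; c runs 2, 3, 4; o runs 1, 2, 3 — each is linear in n (n = 1, 2, …).
At n = 4 the blocks have lengths 8, 5, 4.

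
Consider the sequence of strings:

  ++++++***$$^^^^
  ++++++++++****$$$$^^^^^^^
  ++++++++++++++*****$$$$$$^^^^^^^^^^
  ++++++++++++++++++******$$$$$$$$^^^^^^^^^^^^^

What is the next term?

The n-th term is 4n+2 +'s then n+2 *'s then 2n $'s then 3n+1 ^'s (n = 1, 2, …).
Setting n = 5 gives 22, 7, 10, 16 characters in each block.

++++++++++++++++++++++*******$$$$$$$$$$^^^^^^^^^^^^^^^^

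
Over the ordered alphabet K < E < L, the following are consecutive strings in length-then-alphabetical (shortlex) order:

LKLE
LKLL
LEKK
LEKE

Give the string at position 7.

Advancing 3 positions from LEKE through LEKE → LEKL → LEEK reaches term 7.

LEEE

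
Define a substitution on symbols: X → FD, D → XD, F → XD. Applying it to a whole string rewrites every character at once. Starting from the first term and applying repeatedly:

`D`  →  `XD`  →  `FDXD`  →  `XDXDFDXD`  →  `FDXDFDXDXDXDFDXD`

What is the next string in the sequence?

XDXDFDXDXDXDFDXDFDXDFDXDXDXDFDXD

φ(FDXDFDXDXDXDFDXD) expands symbol-by-symbol to XD XD FD XD XD XD FD XD FD XD FD XD XD XD FD XD; joining the 16 pieces gives the next term.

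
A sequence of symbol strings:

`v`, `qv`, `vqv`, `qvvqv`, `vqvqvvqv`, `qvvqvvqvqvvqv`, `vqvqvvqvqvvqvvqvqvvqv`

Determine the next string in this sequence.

qvvqvvqvqvvqvvqvqvvqvqvvqvvqvqvvqv

From term 3 onward, concatenate the second-to-last term with the last: v·qv = vqv, qv·vqv = qvvqv, …
The next term joins qvvqvvqvqvvqv and vqvqvvqvqvvqvvqvqvvqv.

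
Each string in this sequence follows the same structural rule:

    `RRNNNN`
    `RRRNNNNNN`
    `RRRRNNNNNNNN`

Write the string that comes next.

Each string has the form R^{n} N^{2n}, where the shown terms are n = 2, 3, 4.
At n = 5 the blocks have lengths 5, 10.

RRRRRNNNNNNNNNN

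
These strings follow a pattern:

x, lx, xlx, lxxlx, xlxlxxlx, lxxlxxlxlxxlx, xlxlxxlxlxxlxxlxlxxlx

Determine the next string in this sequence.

lxxlxxlxlxxlxxlxlxxlxlxxlxxlxlxxlx

From term 3 onward, concatenate the second-to-last term with the last: x·lx = xlx, lx·xlx = lxxlx, …
Continuing: lxxlxxlxlxxlx · xlxlxxlxlxxlxxlxlxxlx gives term 8.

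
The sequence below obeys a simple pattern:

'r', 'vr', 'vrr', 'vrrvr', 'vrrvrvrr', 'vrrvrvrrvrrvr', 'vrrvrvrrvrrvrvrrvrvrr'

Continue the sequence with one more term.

From term 3 onward, concatenate the last term with the second-to-last: vr·r = vrr, vrr·vr = vrrvr, …
Continuing: vrrvrvrrvrrvrvrrvrvrr · vrrvrvrrvrrvr gives term 8.

vrrvrvrrvrrvrvrrvrvrrvrrvrvrrvrrvr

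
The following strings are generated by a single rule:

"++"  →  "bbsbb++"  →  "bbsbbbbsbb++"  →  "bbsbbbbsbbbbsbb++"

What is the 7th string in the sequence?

bbsbbbbsbbbbsbbbbsbbbbsbbbbsbb++

Each term is the previous one with bbsbb prepended.
From bbsbbbbsbbbbsbb++, 3 further steps: bbsbbbbsbbbbsbb++ → bbsbbbbsbbbbsbbbbsbb++ → bbsbbbbsbbbbsbbbbsbbbbsbb++ → (answer).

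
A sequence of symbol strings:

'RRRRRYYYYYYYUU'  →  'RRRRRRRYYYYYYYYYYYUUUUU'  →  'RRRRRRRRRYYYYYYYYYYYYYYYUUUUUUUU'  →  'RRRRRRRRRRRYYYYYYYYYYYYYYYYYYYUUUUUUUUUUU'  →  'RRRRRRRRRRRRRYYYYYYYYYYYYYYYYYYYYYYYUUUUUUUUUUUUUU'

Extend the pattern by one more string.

RRRRRRRRRRRRRRRYYYYYYYYYYYYYYYYYYYYYYYYYYYUUUUUUUUUUUUUUUUU

The n-th term is 2n+3 R's then 4n+3 Y's then 3n-1 U's (n = 1, 2, …).
Setting n = 6 gives 15, 27, 17 characters in each block.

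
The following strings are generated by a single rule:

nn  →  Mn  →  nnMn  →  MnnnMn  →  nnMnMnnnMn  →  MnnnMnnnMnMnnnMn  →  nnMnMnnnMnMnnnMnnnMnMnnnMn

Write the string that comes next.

MnnnMnnnMnMnnnMnnnMnMnnnMnMnnnMnnnMnMnnnMn

This is a Fibonacci-style word recurrence s(k) = s(k−2)·s(k−1): e.g. nn·Mn = nnMn.
The next term joins MnnnMnnnMnMnnnMn and nnMnMnnnMnMnnnMnnnMnMnnnMn.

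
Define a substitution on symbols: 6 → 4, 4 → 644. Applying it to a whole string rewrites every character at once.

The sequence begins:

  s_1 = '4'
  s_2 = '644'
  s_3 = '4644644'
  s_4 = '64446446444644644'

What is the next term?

φ(64446446444644644) expands symbol-by-symbol to 4 644 644 644 4 644 644 4 644 644 644 4 644 644 4 644 644; joining the 17 pieces gives the next term.

46446446444644644464464464446446444644644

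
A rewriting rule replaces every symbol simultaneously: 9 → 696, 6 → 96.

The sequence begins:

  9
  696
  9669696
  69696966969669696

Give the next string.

Applying the rule to each of the 17 symbols of 69696966969669696 gives the pieces 96 696 96 696 96 696 96 96 696 96 696 96 96 696 96 696 96, which concatenate to the answer.

96696966969669696966969669696966969669696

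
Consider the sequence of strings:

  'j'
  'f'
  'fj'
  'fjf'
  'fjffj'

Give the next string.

fjffjfjf

Each term (from the third on) is the previous term followed by the one before it: term 3 = f·j = fj.
The next term joins fjffj and fjf.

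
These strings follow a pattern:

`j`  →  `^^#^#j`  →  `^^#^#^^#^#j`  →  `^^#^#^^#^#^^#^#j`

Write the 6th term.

Each term is the previous one with ^^#^# prepended.
From ^^#^#^^#^#^^#^#j, 2 further steps: ^^#^#^^#^#^^#^#j → ^^#^#^^#^#^^#^#^^#^#j → (answer).

^^#^#^^#^#^^#^#^^#^#^^#^#j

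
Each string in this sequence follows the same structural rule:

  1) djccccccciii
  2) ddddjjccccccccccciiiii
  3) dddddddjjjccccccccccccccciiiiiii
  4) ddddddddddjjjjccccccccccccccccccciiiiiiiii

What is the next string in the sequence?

Each string has the form d^{3n-2} j^{n} c^{4n+3} i^{2n+1} (n = 1, 2, …).
For the next term, n = 5, so the run lengths are 13, 5, 23, 11.

dddddddddddddjjjjjccccccccccccccccccccccciiiiiiiiiii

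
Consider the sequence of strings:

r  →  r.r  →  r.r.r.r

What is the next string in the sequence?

Every step duplicates the string with '.' between the halves.
So the next term is two copies of r.r.r.r with '.' between the halves.

r.r.r.r.r.r.r.r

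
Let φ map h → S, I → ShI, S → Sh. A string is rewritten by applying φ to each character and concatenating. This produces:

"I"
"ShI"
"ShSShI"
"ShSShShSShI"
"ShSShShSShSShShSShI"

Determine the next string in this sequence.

Rewriting the 19 symbols of ShSShShSShSShShSShI one by one yields Sh S Sh Sh S Sh S Sh Sh S Sh Sh S Sh S Sh Sh S ShI; concatenated:

ShSShShSShSShShSShShSShSShShSShI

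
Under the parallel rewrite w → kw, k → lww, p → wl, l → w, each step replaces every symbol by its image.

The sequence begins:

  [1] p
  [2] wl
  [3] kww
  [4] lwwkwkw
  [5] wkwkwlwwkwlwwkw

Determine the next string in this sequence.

kwlwwkwlwwkwwkwkwlwwkwwkwkwlwwkw

Replace each of the 15 characters of wkwkwlwwkwlwwkw in place — kw lww kw lww kw w kw kw lww kw w kw kw lww kw — and concatenate.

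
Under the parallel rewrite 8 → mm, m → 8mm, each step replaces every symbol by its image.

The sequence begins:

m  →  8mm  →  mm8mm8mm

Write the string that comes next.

Apply φ to mm8mm8mm symbol by symbol: m→8mm, m→8mm, 8→mm, m→8mm, m→8mm, 8→mm, m→8mm, m→8mm; joined: 8mm 8mm mm 8mm 8mm mm 8mm 8mm.

8mm8mmmm8mm8mmmm8mm8mm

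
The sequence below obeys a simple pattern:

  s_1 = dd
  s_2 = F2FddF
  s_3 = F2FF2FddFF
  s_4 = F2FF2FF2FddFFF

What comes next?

Every step adds F2F to the front and F to the end of the previous string.
So the next term is F2F·F2FF2FF2FddFFF·F.

F2FF2FF2FF2FddFFFF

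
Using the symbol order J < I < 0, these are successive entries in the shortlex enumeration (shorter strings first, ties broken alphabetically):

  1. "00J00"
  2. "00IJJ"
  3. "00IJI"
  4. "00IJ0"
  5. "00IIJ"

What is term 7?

Continuing the enumeration 2 steps past 00IIJ: 00IIJ → 00III → (answer).

00II0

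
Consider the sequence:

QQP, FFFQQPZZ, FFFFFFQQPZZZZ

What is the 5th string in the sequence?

Every step adds FFF to the front and ZZ to the end of the previous string.
From FFFFFFQQPZZZZ, 2 further steps: FFFFFFQQPZZZZ → FFFFFFFFFQQPZZZZZZ → (answer).

FFFFFFFFFFFFQQPZZZZZZZZ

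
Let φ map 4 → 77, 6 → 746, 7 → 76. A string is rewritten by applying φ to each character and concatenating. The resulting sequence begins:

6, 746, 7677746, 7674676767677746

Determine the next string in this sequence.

Rewriting the 16 symbols of 7674676767677746 one by one yields 76 746 76 77 746 76 746 76 746 76 746 76 76 76 77 746; concatenated:

76746767774676746767467674676767677746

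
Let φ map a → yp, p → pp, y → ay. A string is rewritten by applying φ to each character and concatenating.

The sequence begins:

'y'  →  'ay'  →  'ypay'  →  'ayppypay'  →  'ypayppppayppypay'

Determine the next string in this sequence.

ayppypayppppppppypayppppayppypay

Applying the rule to each of the 16 symbols of ypayppppayppypay gives the pieces ay pp yp ay pp pp pp pp yp ay pp pp ay pp yp ay, which concatenate to the answer.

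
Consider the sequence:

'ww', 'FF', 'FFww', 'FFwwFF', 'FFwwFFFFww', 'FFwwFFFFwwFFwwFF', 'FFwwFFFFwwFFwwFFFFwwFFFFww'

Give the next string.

FFwwFFFFwwFFwwFFFFwwFFFFwwFFwwFFFFwwFFwwFF

Each term (from the third on) is the previous term followed by the one before it: term 3 = FF·ww = FFww.
The next term joins FFwwFFFFwwFFwwFFFFwwFFFFww and FFwwFFFFwwFFwwFF.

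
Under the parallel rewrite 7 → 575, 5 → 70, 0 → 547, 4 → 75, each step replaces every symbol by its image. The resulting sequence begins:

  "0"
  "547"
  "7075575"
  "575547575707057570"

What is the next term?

7057570707557570575705755475755477057570575547

Replace each of the 18 characters of 575547575707057570 in place — 70 575 70 70 75 575 70 575 70 575 547 575 547 70 575 70 575 547 — and concatenate.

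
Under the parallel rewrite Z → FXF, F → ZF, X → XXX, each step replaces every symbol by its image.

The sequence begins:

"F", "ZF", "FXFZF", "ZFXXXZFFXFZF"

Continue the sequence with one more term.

Expanding ZFXXXZFFXFZF: Z→FXF, F→ZF, X→XXX, X→XXX, X→XXX, Z→FXF, F→ZF, F→ZF, X→XXX, F→ZF, Z→FXF, F→ZF. Concatenated: FXF ZF XXX XXX XXX FXF ZF ZF XXX ZF FXF ZF.

FXFZFXXXXXXXXXFXFZFZFXXXZFFXFZF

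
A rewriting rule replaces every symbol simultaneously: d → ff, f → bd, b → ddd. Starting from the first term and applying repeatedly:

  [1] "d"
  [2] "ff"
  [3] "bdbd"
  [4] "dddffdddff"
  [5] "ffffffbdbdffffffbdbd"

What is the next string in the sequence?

Rewriting the 20 symbols of ffffffbdbdffffffbdbd one by one yields bd bd bd bd bd bd ddd ff ddd ff bd bd bd bd bd bd ddd ff ddd ff; concatenated:

bdbdbdbdbdbddddffdddffbdbdbdbdbdbddddffdddff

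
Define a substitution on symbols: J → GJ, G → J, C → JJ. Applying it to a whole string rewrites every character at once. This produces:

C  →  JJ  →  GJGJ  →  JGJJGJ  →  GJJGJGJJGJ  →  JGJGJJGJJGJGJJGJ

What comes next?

GJJGJJGJGJJGJGJJGJJGJGJJGJ

Replace each of the 16 characters of JGJGJJGJJGJGJJGJ in place — GJ J GJ J GJ GJ J GJ GJ J GJ J GJ GJ J GJ — and concatenate.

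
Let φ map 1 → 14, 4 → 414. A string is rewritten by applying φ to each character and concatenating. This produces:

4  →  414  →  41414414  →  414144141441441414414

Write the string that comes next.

4141441414414414144141441441414414414144141441441414414

Applying the rule to each of the 21 symbols of 414144141441441414414 gives the pieces 414 14 414 14 414 414 14 414 14 414 414 14 414 414 14 414 14 414 414 14 414, which concatenate to the answer.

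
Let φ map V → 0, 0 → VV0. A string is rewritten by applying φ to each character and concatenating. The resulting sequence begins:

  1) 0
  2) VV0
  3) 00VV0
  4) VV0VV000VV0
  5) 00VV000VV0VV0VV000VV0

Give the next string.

Rewriting the 21 symbols of 00VV000VV0VV0VV000VV0 one by one yields VV0 VV0 0 0 VV0 VV0 VV0 0 0 VV0 0 0 VV0 0 0 VV0 VV0 VV0 0 0 VV0; concatenated:

VV0VV000VV0VV0VV000VV000VV000VV0VV0VV000VV0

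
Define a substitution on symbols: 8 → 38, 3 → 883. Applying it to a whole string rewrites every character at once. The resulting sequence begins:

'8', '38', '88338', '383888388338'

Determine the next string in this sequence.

88338883383838883383888388338

Rewriting each symbol of 383888388338: 3→883, 8→38, 3→883, 8→38, 8→38, 8→38, 3→883, 8→38, 8→38, 3→883, 3→883, 8→38, which concatenates to 883 38 883 38 38 38 883 38 38 883 883 38.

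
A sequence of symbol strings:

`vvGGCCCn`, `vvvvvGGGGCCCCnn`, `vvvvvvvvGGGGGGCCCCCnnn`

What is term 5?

vvvvvvvvvvvvvvGGGGGGGGGGCCCCCCCnnnnn

Each string has the form v^{3n-1} G^{2n} C^{n+2} n^{n} (n = 1, 2, …).
Setting n = 5 gives 14, 10, 7, 5 characters in each block.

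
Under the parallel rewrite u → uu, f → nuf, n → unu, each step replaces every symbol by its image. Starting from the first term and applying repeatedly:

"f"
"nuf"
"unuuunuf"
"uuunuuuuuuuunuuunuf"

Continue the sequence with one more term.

Applying the rule to each of the 19 symbols of uuunuuuuuuuunuuunuf gives the pieces uu uu uu unu uu uu uu uu uu uu uu uu unu uu uu uu unu uu nuf, which concatenate to the answer.

uuuuuuunuuuuuuuuuuuuuuuuuunuuuuuuuunuuunuf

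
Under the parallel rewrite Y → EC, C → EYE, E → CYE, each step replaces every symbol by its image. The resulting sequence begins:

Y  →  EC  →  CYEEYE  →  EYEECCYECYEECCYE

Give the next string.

Replace each of the 16 characters of EYEECCYECYEECCYE in place — CYE EC CYE CYE EYE EYE EC CYE EYE EC CYE CYE EYE EYE EC CYE — and concatenate.

CYEECCYECYEEYEEYEECCYEEYEECCYECYEEYEEYEECCYE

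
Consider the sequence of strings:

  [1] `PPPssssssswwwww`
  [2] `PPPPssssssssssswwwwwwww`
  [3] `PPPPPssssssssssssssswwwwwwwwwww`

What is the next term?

PPPPPPssssssssssssssssssswwwwwwwwwwwwww

Term n consists of n+2 P's, followed by 4n+3 s's, followed by 3n+2 w's (n = 1, 2, …).
Setting n = 4 gives 6, 19, 14 characters in each block.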